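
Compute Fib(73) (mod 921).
610

Matrix identity: Q^n = [[F_(n+1), F_n], [F_n, F_(n-1)]] with Q = [[1,1],[1,0]].
n = 73 = 1001001₂. Square-and-multiply, entries mod 921:
Q^1 = [[1,1],[1,0]]
Q^2 = (Q^1)² = [[2,1],[1,1]]
Q^4 = (Q^2)² = [[5,3],[3,2]]
Q^9 = (Q^4)²·Q = [[55,34],[34,21]]
Q^18 = (Q^9)² = [[497,742],[742,676]]
Q^36 = (Q^18)² = [[908,21],[21,887]]
Q^73 = (Q^36)²·Q = [[544,610],[610,855]]
F_73 mod 921 = Q^73[0][1] = 610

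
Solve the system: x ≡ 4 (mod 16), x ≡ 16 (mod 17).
84

Using Chinese Remainder Theorem:
M = 16 × 17 = 272
M1 = 17, M2 = 16
y1 = 17^(-1) mod 16 = 1
y2 = 16^(-1) mod 17 = 16
x = (4×17×1 + 16×16×16) mod 272 = 84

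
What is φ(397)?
396

397 = 397
φ(n) = n × ∏(1 - 1/p) for each prime p dividing n
φ(397) = 397 × (1 - 1/397) = 396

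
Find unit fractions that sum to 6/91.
1/16 + 1/292 + 1/106288

Greedy algorithm:
6/91: ceiling(91/6) = 16, use 1/16
5/1456: ceiling(1456/5) = 292, use 1/292
1/106288: ceiling(106288/1) = 106288, use 1/106288
Result: 6/91 = 1/16 + 1/292 + 1/106288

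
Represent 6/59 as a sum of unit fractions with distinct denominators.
1/10 + 1/590

Greedy algorithm:
6/59: ceiling(59/6) = 10, use 1/10
1/590: ceiling(590/1) = 590, use 1/590
Result: 6/59 = 1/10 + 1/590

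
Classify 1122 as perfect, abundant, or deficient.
abundant

Proper divisors of 1122: sum = 1 + 2 + 3 + 6 + 11 + 17 + 22 + 33 + 34 + 51 + 66 + 102 + 187 + 374 + 561 = 1470
Since 1470 > 1122, 1122 is abundant.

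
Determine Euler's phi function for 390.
96

390 = 2 × 3 × 5 × 13
φ(n) = n × ∏(1 - 1/p) for each prime p dividing n
φ(390) = 390 × (1 - 1/2) × (1 - 1/3) × (1 - 1/5) × (1 - 1/13) = 96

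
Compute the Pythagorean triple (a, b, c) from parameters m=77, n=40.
(4329, 6160, 7529)

Euclid's formula: a = m² - n², b = 2mn, c = m² + n²
m = 77, n = 40
a = 77² - 40² = 5929 - 1600 = 4329
b = 2 × 77 × 40 = 6160
c = 77² + 40² = 5929 + 1600 = 7529
Verification: 4329² + 6160² = 18740241 + 37945600 = 56685841 = 7529² ✓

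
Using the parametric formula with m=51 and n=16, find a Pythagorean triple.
(2345, 1632, 2857)

Euclid's formula: a = m² - n², b = 2mn, c = m² + n²
m = 51, n = 16
a = 51² - 16² = 2601 - 256 = 2345
b = 2 × 51 × 16 = 1632
c = 51² + 16² = 2601 + 256 = 2857
Verification: 2345² + 1632² = 5499025 + 2663424 = 8162449 = 2857² ✓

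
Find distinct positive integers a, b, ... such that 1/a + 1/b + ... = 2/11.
1/6 + 1/66

Greedy algorithm:
2/11: ceiling(11/2) = 6, use 1/6
1/66: ceiling(66/1) = 66, use 1/66
Result: 2/11 = 1/6 + 1/66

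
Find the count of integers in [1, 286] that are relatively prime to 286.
120

286 = 2 × 11 × 13
φ(n) = n × ∏(1 - 1/p) for each prime p dividing n
φ(286) = 286 × (1 - 1/2) × (1 - 1/11) × (1 - 1/13) = 120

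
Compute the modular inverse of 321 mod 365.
141

gcd(321, 365) = 1, so the inverse exists.
Extended Euclidean algorithm on (365, 321):
365 = 1 × 321 + 44  ⟹  44 = (1)·365 + (-1)·321
321 = 7 × 44 + 13  ⟹  13 = (-7)·365 + (8)·321
44 = 3 × 13 + 5  ⟹  5 = (22)·365 + (-25)·321
13 = 2 × 5 + 3  ⟹  3 = (-51)·365 + (58)·321
5 = 1 × 3 + 2  ⟹  2 = (73)·365 + (-83)·321
3 = 1 × 2 + 1  ⟹  1 = (-124)·365 + (141)·321
So (141)·321 ≡ 1 (mod 365), i.e. 321^(-1) ≡ 141 (mod 365).
Check: 321 × 141 = 45261 ≡ 1 (mod 365)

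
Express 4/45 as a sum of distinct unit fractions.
1/12 + 1/180

Greedy algorithm:
4/45: ceiling(45/4) = 12, use 1/12
1/180: ceiling(180/1) = 180, use 1/180
Result: 4/45 = 1/12 + 1/180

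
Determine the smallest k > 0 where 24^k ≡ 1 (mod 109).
108

109 is prime, so ord(24) divides φ(109) = 108.
Divisors of 108: 1, 2, 3, 4, 6, 9, 12, 18, 27, 36, 54, 108.
Repeated squaring: 24^1 ≡ 24, 24^2 ≡ 31, 24^4 ≡ 89, 24^8 ≡ 73, 24^16 ≡ 97, 24^32 ≡ 35, 24^64 ≡ 26 (mod 109).
Test 24^d mod 109 for each divisor d in increasing order:
24^1 ≡ 24
24^2 ≡ 31
24^3 = 24^2·24^1 ≡ 90
24^4 ≡ 89
24^6 = 24^4·24^2 ≡ 34
24^9 = 24^8·24^1 ≡ 8
24^12 = 24^8·24^4 ≡ 66
24^18 = 24^16·24^2 ≡ 64
24^27 = 24^16·24^8·24^2·24^1 ≡ 76
24^36 = 24^32·24^4 ≡ 63
24^54 = 24^32·24^16·24^4·24^2 ≡ 108
24^108 = 24^64·24^32·24^8·24^4 ≡ 1  ← first divisor giving 1
The order is 108.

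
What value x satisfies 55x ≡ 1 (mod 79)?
23

gcd(55, 79) = 1, so the inverse exists.
Extended Euclidean algorithm on (79, 55):
79 = 1 × 55 + 24  ⟹  24 = (1)·79 + (-1)·55
55 = 2 × 24 + 7  ⟹  7 = (-2)·79 + (3)·55
24 = 3 × 7 + 3  ⟹  3 = (7)·79 + (-10)·55
7 = 2 × 3 + 1  ⟹  1 = (-16)·79 + (23)·55
So (23)·55 ≡ 1 (mod 79), i.e. 55^(-1) ≡ 23 (mod 79).
Check: 55 × 23 = 1265 ≡ 1 (mod 79)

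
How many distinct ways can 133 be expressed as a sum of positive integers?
7346629512

p(n) counts ways to write n as a sum of positive integers (order ignored).
Euler's pentagonal recurrence: p(k) = p(k-1) + p(k-2) - p(k-5) - p(k-7) + p(k-12) + p(k-15) - ... (offsets j(3j∓1)/2, signs ++--, p(0)=1, p(<0)=0).
DP table for k = 0..132: p(0)=1, p(1)=1, p(2)=2, p(3)=3, p(4)=5, p(5)=7, p(6)=11, p(7)=15, p(8)=22, p(9)=30, p(10)=42, p(11)=56, p(12)=77, p(13)=101, p(14)=135, p(15)=176, p(16)=231, p(17)=297, p(18)=385, p(19)=490, p(20)=627, p(21)=792, p(22)=1002, p(23)=1255, p(24)=1575, p(25)=1958, p(26)=2436, p(27)=3010, p(28)=3718, p(29)=4565, p(30)=5604, p(31)=6842, p(32)=8349, p(33)=10143, p(34)=12310, p(35)=14883, p(36)=17977, p(37)=21637, p(38)=26015, p(39)=31185, p(40)=37338, p(41)=44583, p(42)=53174, p(43)=63261, p(44)=75175, p(45)=89134, p(46)=105558, p(47)=124754, p(48)=147273, p(49)=173525, p(50)=204226, p(51)=239943, p(52)=281589, p(53)=329931, p(54)=386155, p(55)=451276, p(56)=526823, p(57)=614154, p(58)=715220, p(59)=831820, p(60)=966467, p(61)=1121505, p(62)=1300156, p(63)=1505499, p(64)=1741630, p(65)=2012558, p(66)=2323520, p(67)=2679689, p(68)=3087735, p(69)=3554345, p(70)=4087968, p(71)=4697205, p(72)=5392783, p(73)=6185689, p(74)=7089500, p(75)=8118264, p(76)=9289091, p(77)=10619863, p(78)=12132164, p(79)=13848650, p(80)=15796476, p(81)=18004327, p(82)=20506255, p(83)=23338469, p(84)=26543660, p(85)=30167357, p(86)=34262962, p(87)=38887673, p(88)=44108109, p(89)=49995925, p(90)=56634173, p(91)=64112359, p(92)=72533807, p(93)=82010177, p(94)=92669720, p(95)=104651419, p(96)=118114304, p(97)=133230930, p(98)=150198136, p(99)=169229875, p(100)=190569292, p(101)=214481126, p(102)=241265379, p(103)=271248950, p(104)=304801365, p(105)=342325709, p(106)=384276336, p(107)=431149389, p(108)=483502844, p(109)=541946240, p(110)=607163746, p(111)=679903203, p(112)=761002156, p(113)=851376628, p(114)=952050665, p(115)=1064144451, p(116)=1188908248, p(117)=1327710076, p(118)=1482074143, p(119)=1653668665, p(120)=1844349560, p(121)=2056148051, p(122)=2291320912, p(123)=2552338241, p(124)=2841940500, p(125)=3163127352, p(126)=3519222692, p(127)=3913864295, p(128)=4351078600, p(129)=4835271870, p(130)=5371315400, p(131)=5964539504, p(132)=6620830889.
Final step: p(133) = p(132) + p(131) - p(128) - p(126) + p(121) + p(118) - p(111) - p(107) + p(98) + p(93) - p(82) - p(76) + p(63) + p(56) - p(41) - p(33) + p(16) + p(7)
= 6620830889 + 5964539504 - 4351078600 - 3519222692 + 2056148051 + 1482074143 - 679903203 - 431149389 + 150198136 + 82010177 - 20506255 - 9289091 + 1505499 + 526823 - 44583 - 10143 + 231 + 15
= 7346629512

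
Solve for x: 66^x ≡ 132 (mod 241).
71

Baby-step giant-step with step n = ⌈√241⌉ = 16.
Baby steps 66^j mod 241 (j:value) for j=0..15: 0:1, 1:66, 2:18, 3:224, 4:83, 5:176, 6:48, 7:35, 8:141, 9:148, 10:128, 11:13, 12:135, 13:234, 14:20, 15:115.
Giant-step multiplier: 66^(-16) ≡ 66^(240-16) = 66^224 ≡ 160 (mod 241).
Giant steps γ_i = 132·160^i mod 241: γ_0=132, γ_1=153, γ_2=139, γ_3=68, γ_4=35 (in table at j=7).
x = i·n + j = 4·16 + 7 = 71.
Check: 66^71 ≡ 132 (mod 241).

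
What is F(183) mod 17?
2

Matrix identity: Q^n = [[F_(n+1), F_n], [F_n, F_(n-1)]] with Q = [[1,1],[1,0]].
n = 183 = 10110111₂. Square-and-multiply, entries mod 17:
Q^1 = [[1,1],[1,0]]
Q^2 = (Q^1)² = [[2,1],[1,1]]
Q^5 = (Q^2)²·Q = [[8,5],[5,3]]
Q^11 = (Q^5)²·Q = [[8,4],[4,4]]
Q^22 = (Q^11)² = [[12,14],[14,15]]
Q^45 = (Q^22)²·Q = [[4,0],[0,4]]
Q^91 = (Q^45)²·Q = [[16,16],[16,0]]
Q^183 = (Q^91)²·Q = [[3,2],[2,1]]
F_183 mod 17 = Q^183[0][1] = 2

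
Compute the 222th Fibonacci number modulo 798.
692

Matrix identity: Q^n = [[F_(n+1), F_n], [F_n, F_(n-1)]] with Q = [[1,1],[1,0]].
n = 222 = 11011110₂. Square-and-multiply, entries mod 798:
Q^1 = [[1,1],[1,0]]
Q^3 = (Q^1)²·Q = [[3,2],[2,1]]
Q^6 = (Q^3)² = [[13,8],[8,5]]
Q^13 = (Q^6)²·Q = [[377,233],[233,144]]
Q^27 = (Q^13)²·Q = [[207,110],[110,97]]
Q^55 = (Q^27)²·Q = [[609,685],[685,722]]
Q^111 = (Q^55)²·Q = [[231,610],[610,419]]
Q^222 = (Q^111)² = [[127,692],[692,233]]
F_222 mod 798 = Q^222[0][1] = 692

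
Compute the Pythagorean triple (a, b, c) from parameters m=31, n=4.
(945, 248, 977)

Euclid's formula: a = m² - n², b = 2mn, c = m² + n²
m = 31, n = 4
a = 31² - 4² = 961 - 16 = 945
b = 2 × 31 × 4 = 248
c = 31² + 4² = 961 + 16 = 977
Verification: 945² + 248² = 893025 + 61504 = 954529 = 977² ✓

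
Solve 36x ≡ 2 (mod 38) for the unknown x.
x ≡ 18 (mod 19)

gcd(36, 38) = 2, which divides 2, so solutions exist.
Divide through by 2: 18x ≡ 1 (mod 19).
Find 18^(-1) mod 19 by the extended Euclidean algorithm:
19 = 1 × 18 + 1  ⟹  1 = (1)·19 + (-1)·18
So (-1)·18 ≡ 1 (mod 19), i.e. 18^(-1) ≡ -1 ≡ 18 (mod 19).
x ≡ 18 × 1 = 18 ≡ 18 (mod 19).
Check: 36 × 18 = 648 ≡ 2 (mod 38).
x ≡ 18 (mod 19), giving 2 solutions mod 38.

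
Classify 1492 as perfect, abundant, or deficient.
deficient

Proper divisors of 1492: sum = 1 + 2 + 4 + 373 + 746 = 1126
Since 1126 < 1492, 1492 is deficient.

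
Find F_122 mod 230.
91

Matrix identity: Q^n = [[F_(n+1), F_n], [F_n, F_(n-1)]] with Q = [[1,1],[1,0]].
n = 122 = 1111010₂. Square-and-multiply, entries mod 230:
Q^1 = [[1,1],[1,0]]
Q^3 = (Q^1)²·Q = [[3,2],[2,1]]
Q^7 = (Q^3)²·Q = [[21,13],[13,8]]
Q^15 = (Q^7)²·Q = [[67,150],[150,147]]
Q^30 = (Q^15)² = [[79,130],[130,179]]
Q^61 = (Q^30)²·Q = [[101,141],[141,190]]
Q^122 = (Q^61)² = [[182,91],[91,91]]
F_122 mod 230 = Q^122[0][1] = 91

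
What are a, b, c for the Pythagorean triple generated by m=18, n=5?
(299, 180, 349)

Euclid's formula: a = m² - n², b = 2mn, c = m² + n²
m = 18, n = 5
a = 18² - 5² = 324 - 25 = 299
b = 2 × 18 × 5 = 180
c = 18² + 5² = 324 + 25 = 349
Verification: 299² + 180² = 89401 + 32400 = 121801 = 349² ✓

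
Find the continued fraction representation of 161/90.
[1; 1, 3, 1, 2, 1, 4]

Euclidean algorithm steps:
161 = 1 × 90 + 71
90 = 1 × 71 + 19
71 = 3 × 19 + 14
19 = 1 × 14 + 5
14 = 2 × 5 + 4
5 = 1 × 4 + 1
4 = 4 × 1 + 0
Continued fraction: [1; 1, 3, 1, 2, 1, 4]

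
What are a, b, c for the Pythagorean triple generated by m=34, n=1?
(1155, 68, 1157)

Euclid's formula: a = m² - n², b = 2mn, c = m² + n²
m = 34, n = 1
a = 34² - 1² = 1156 - 1 = 1155
b = 2 × 34 × 1 = 68
c = 34² + 1² = 1156 + 1 = 1157
Verification: 1155² + 68² = 1334025 + 4624 = 1338649 = 1157² ✓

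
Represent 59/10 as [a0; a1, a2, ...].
[5; 1, 9]

Euclidean algorithm steps:
59 = 5 × 10 + 9
10 = 1 × 9 + 1
9 = 9 × 1 + 0
Continued fraction: [5; 1, 9]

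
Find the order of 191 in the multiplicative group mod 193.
96

193 is prime, so ord(191) divides φ(193) = 192.
Divisors of 192: 1, 2, 3, 4, 6, 8, 12, 16, 24, 32, 48, 64, 96, 192.
Repeated squaring: 191^1 ≡ 191, 191^2 ≡ 4, 191^4 ≡ 16, 191^8 ≡ 63, 191^16 ≡ 109, 191^32 ≡ 108, 191^64 ≡ 84, 191^128 ≡ 108 (mod 193).
Test 191^d mod 193 for each divisor d in increasing order:
191^1 ≡ 191
191^2 ≡ 4
191^3 = 191^2·191^1 ≡ 185
191^4 ≡ 16
191^6 = 191^4·191^2 ≡ 64
191^8 ≡ 63
191^12 = 191^8·191^4 ≡ 43
191^16 ≡ 109
191^24 = 191^16·191^8 ≡ 112
191^32 ≡ 108
191^48 = 191^32·191^16 ≡ 192
191^64 ≡ 84
191^96 = 191^64·191^32 ≡ 1  ← first divisor giving 1
The order is 96.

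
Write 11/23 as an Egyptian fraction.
1/3 + 1/7 + 1/483

Greedy algorithm:
11/23: ceiling(23/11) = 3, use 1/3
10/69: ceiling(69/10) = 7, use 1/7
1/483: ceiling(483/1) = 483, use 1/483
Result: 11/23 = 1/3 + 1/7 + 1/483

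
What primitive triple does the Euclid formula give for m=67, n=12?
(4345, 1608, 4633)

Euclid's formula: a = m² - n², b = 2mn, c = m² + n²
m = 67, n = 12
a = 67² - 12² = 4489 - 144 = 4345
b = 2 × 67 × 12 = 1608
c = 67² + 12² = 4489 + 144 = 4633
Verification: 4345² + 1608² = 18879025 + 2585664 = 21464689 = 4633² ✓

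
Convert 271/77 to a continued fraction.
[3; 1, 1, 12, 3]

Euclidean algorithm steps:
271 = 3 × 77 + 40
77 = 1 × 40 + 37
40 = 1 × 37 + 3
37 = 12 × 3 + 1
3 = 3 × 1 + 0
Continued fraction: [3; 1, 1, 12, 3]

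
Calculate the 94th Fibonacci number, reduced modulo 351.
107

Matrix identity: Q^n = [[F_(n+1), F_n], [F_n, F_(n-1)]] with Q = [[1,1],[1,0]].
n = 94 = 1011110₂. Square-and-multiply, entries mod 351:
Q^1 = [[1,1],[1,0]]
Q^2 = (Q^1)² = [[2,1],[1,1]]
Q^5 = (Q^2)²·Q = [[8,5],[5,3]]
Q^11 = (Q^5)²·Q = [[144,89],[89,55]]
Q^23 = (Q^11)²·Q = [[36,226],[226,161]]
Q^47 = (Q^23)²·Q = [[18,73],[73,296]]
Q^94 = (Q^47)² = [[37,107],[107,281]]
F_94 mod 351 = Q^94[0][1] = 107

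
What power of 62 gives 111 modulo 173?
87

Baby-step giant-step with step n = ⌈√173⌉ = 14.
Baby steps 62^j mod 173 (j:value) for j=0..13: 0:1, 1:62, 2:38, 3:107, 4:60, 5:87, 6:31, 7:19, 8:140, 9:30, 10:130, 11:102, 12:96, 13:70.
Giant-step multiplier: 62^(-14) ≡ 62^(172-14) = 62^158 ≡ 150 (mod 173).
Giant steps γ_i = 111·150^i mod 173: γ_0=111, γ_1=42, γ_2=72, γ_3=74, γ_4=28, γ_5=48, γ_6=107 (in table at j=3).
x = i·n + j = 6·14 + 3 = 87.
Check: 62^87 ≡ 111 (mod 173).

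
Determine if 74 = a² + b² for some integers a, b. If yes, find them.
5² + 7² (a=5, b=7)

Factorization: 74 = 2 × 37
By Fermat: n is sum of two squares iff every prime p ≡ 3 (mod 4) appears to even power.
All primes ≡ 3 (mod 4) appear to even power.
Search a = 0, 1, 2, … for 74 - a² a perfect square: first hit at a = 5: 74 - 25 = 49 = 7².
74 = 5² + 7² = 25 + 49 ✓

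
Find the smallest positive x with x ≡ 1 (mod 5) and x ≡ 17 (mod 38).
131

Using Chinese Remainder Theorem:
M = 5 × 38 = 190
M1 = 38, M2 = 5
y1 = 38^(-1) mod 5 = 2
y2 = 5^(-1) mod 38 = 23
x = (1×38×2 + 17×5×23) mod 190 = 131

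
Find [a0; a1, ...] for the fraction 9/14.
[0; 1, 1, 1, 4]

Euclidean algorithm steps:
9 = 0 × 14 + 9
14 = 1 × 9 + 5
9 = 1 × 5 + 4
5 = 1 × 4 + 1
4 = 4 × 1 + 0
Continued fraction: [0; 1, 1, 1, 4]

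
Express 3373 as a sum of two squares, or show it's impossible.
3² + 58² (a=3, b=58)

Factorization: 3373 = 3373
By Fermat: n is sum of two squares iff every prime p ≡ 3 (mod 4) appears to even power.
All primes ≡ 3 (mod 4) appear to even power.
Search a = 0, 1, 2, … for 3373 - a² a perfect square: first hit at a = 3: 3373 - 9 = 3364 = 58².
3373 = 3² + 58² = 9 + 3364 ✓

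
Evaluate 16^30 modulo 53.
28

Repeated squaring. Binary of 30 = 11110.
16^1 ≡ 16 (mod 53); 16^2 ≡ 44 (mod 53); 16^4 ≡ 28 (mod 53); 16^8 ≡ 42 (mod 53); 16^16 ≡ 15 (mod 53)
16^30 = 16^2 × 16^4 × 16^8 × 16^16 ≡ 28 (mod 53)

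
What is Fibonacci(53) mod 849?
452

Matrix identity: Q^n = [[F_(n+1), F_n], [F_n, F_(n-1)]] with Q = [[1,1],[1,0]].
n = 53 = 110101₂. Square-and-multiply, entries mod 849:
Q^1 = [[1,1],[1,0]]
Q^3 = (Q^1)²·Q = [[3,2],[2,1]]
Q^6 = (Q^3)² = [[13,8],[8,5]]
Q^13 = (Q^6)²·Q = [[377,233],[233,144]]
Q^26 = (Q^13)² = [[299,835],[835,313]]
Q^53 = (Q^26)²·Q = [[374,452],[452,771]]
F_53 mod 849 = Q^53[0][1] = 452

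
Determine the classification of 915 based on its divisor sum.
deficient

Proper divisors of 915: sum = 1 + 3 + 5 + 15 + 61 + 183 + 305 = 573
Since 573 < 915, 915 is deficient.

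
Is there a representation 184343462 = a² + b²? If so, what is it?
Not possible

Factorization: 184343462 = 2 × 41 × 131^3
By Fermat: n is sum of two squares iff every prime p ≡ 3 (mod 4) appears to even power.
Prime(s) ≡ 3 (mod 4) with odd exponent: [(131, 3)]
Therefore 184343462 cannot be expressed as a² + b².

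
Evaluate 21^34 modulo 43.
41

Repeated squaring. Binary of 34 = 100010.
21^1 ≡ 21 (mod 43); 21^2 ≡ 11 (mod 43); 21^4 ≡ 35 (mod 43); 21^8 ≡ 21 (mod 43); 21^16 ≡ 11 (mod 43); 21^32 ≡ 35 (mod 43)
21^34 = 21^2 × 21^32 ≡ 41 (mod 43)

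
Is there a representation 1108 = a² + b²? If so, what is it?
18² + 28² (a=18, b=28)

Factorization: 1108 = 2^2 × 277
By Fermat: n is sum of two squares iff every prime p ≡ 3 (mod 4) appears to even power.
All primes ≡ 3 (mod 4) appear to even power.
Search a = 0, 1, 2, … for 1108 - a² a perfect square: first hit at a = 18: 1108 - 324 = 784 = 28².
1108 = 18² + 28² = 324 + 784 ✓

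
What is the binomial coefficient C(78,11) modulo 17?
0

Using Lucas' theorem:
Write n=78 and k=11 in base 17:
n in base 17: [4, 10]
k in base 17: [0, 11]
C(78,11) mod 17 = ∏ C(n_i, k_i) mod 17
Digit binomials (mod 17): C(4,0) = 1; C(10,11) = 0 (k_i > n_i)
Product: 1 × 0 = 0 ≡ 0 (mod 17)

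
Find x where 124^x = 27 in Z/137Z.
79

Baby-step giant-step with step n = ⌈√137⌉ = 12.
Baby steps 124^j mod 137 (j:value) for j=0..11: 0:1, 1:124, 2:32, 3:132, 4:65, 5:114, 6:25, 7:86, 8:115, 9:12, 10:118, 11:110.
Giant-step multiplier: 124^(-12) ≡ 124^(136-12) = 124^124 ≡ 121 (mod 137).
Giant steps γ_i = 27·121^i mod 137: γ_0=27, γ_1=116, γ_2=62, γ_3=104, γ_4=117, γ_5=46, γ_6=86 (in table at j=7).
x = i·n + j = 6·12 + 7 = 79.
Check: 124^79 ≡ 27 (mod 137).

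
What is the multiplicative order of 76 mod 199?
66

199 is prime, so ord(76) divides φ(199) = 198.
Divisors of 198: 1, 2, 3, 6, 9, 11, 18, 22, 33, 66, 99, 198.
Repeated squaring: 76^1 ≡ 76, 76^2 ≡ 5, 76^4 ≡ 25, 76^8 ≡ 28, 76^16 ≡ 187, 76^32 ≡ 144, 76^64 ≡ 40, 76^128 ≡ 8 (mod 199).
Test 76^d mod 199 for each divisor d in increasing order:
76^1 ≡ 76
76^2 ≡ 5
76^3 = 76^2·76^1 ≡ 181
76^6 = 76^4·76^2 ≡ 125
76^9 = 76^8·76^1 ≡ 138
76^11 = 76^8·76^2·76^1 ≡ 93
76^18 = 76^16·76^2 ≡ 139
76^22 = 76^16·76^4·76^2 ≡ 92
76^33 = 76^32·76^1 ≡ 198
76^66 = 76^64·76^2 ≡ 1  ← first divisor giving 1
The order is 66.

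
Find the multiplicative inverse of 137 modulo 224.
121

gcd(137, 224) = 1, so the inverse exists.
Extended Euclidean algorithm on (224, 137):
224 = 1 × 137 + 87  ⟹  87 = (1)·224 + (-1)·137
137 = 1 × 87 + 50  ⟹  50 = (-1)·224 + (2)·137
87 = 1 × 50 + 37  ⟹  37 = (2)·224 + (-3)·137
50 = 1 × 37 + 13  ⟹  13 = (-3)·224 + (5)·137
37 = 2 × 13 + 11  ⟹  11 = (8)·224 + (-13)·137
13 = 1 × 11 + 2  ⟹  2 = (-11)·224 + (18)·137
11 = 5 × 2 + 1  ⟹  1 = (63)·224 + (-103)·137
So (-103)·137 ≡ 1 (mod 224), i.e. 137^(-1) ≡ -103 ≡ 121 (mod 224).
Check: 137 × 121 = 16577 ≡ 1 (mod 224)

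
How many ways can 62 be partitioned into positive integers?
1300156

p(n) counts ways to write n as a sum of positive integers (order ignored).
Euler's pentagonal recurrence: p(k) = p(k-1) + p(k-2) - p(k-5) - p(k-7) + p(k-12) + p(k-15) - ... (offsets j(3j∓1)/2, signs ++--, p(0)=1, p(<0)=0).
DP table for k = 0..61: p(0)=1, p(1)=1, p(2)=2, p(3)=3, p(4)=5, p(5)=7, p(6)=11, p(7)=15, p(8)=22, p(9)=30, p(10)=42, p(11)=56, p(12)=77, p(13)=101, p(14)=135, p(15)=176, p(16)=231, p(17)=297, p(18)=385, p(19)=490, p(20)=627, p(21)=792, p(22)=1002, p(23)=1255, p(24)=1575, p(25)=1958, p(26)=2436, p(27)=3010, p(28)=3718, p(29)=4565, p(30)=5604, p(31)=6842, p(32)=8349, p(33)=10143, p(34)=12310, p(35)=14883, p(36)=17977, p(37)=21637, p(38)=26015, p(39)=31185, p(40)=37338, p(41)=44583, p(42)=53174, p(43)=63261, p(44)=75175, p(45)=89134, p(46)=105558, p(47)=124754, p(48)=147273, p(49)=173525, p(50)=204226, p(51)=239943, p(52)=281589, p(53)=329931, p(54)=386155, p(55)=451276, p(56)=526823, p(57)=614154, p(58)=715220, p(59)=831820, p(60)=966467, p(61)=1121505.
Final step: p(62) = p(61) + p(60) - p(57) - p(55) + p(50) + p(47) - p(40) - p(36) + p(27) + p(22) - p(11) - p(5)
= 1121505 + 966467 - 614154 - 451276 + 204226 + 124754 - 37338 - 17977 + 3010 + 1002 - 56 - 7
= 1300156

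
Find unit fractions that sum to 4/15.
1/4 + 1/60

Greedy algorithm:
4/15: ceiling(15/4) = 4, use 1/4
1/60: ceiling(60/1) = 60, use 1/60
Result: 4/15 = 1/4 + 1/60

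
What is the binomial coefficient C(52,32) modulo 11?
0

Using Lucas' theorem:
Write n=52 and k=32 in base 11:
n in base 11: [4, 8]
k in base 11: [2, 10]
C(52,32) mod 11 = ∏ C(n_i, k_i) mod 11
Digit binomials (mod 11): C(4,2) = 6; C(8,10) = 0 (k_i > n_i)
Product: 6 × 0 = 0 ≡ 0 (mod 11)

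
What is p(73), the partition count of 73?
6185689

p(n) counts ways to write n as a sum of positive integers (order ignored).
Euler's pentagonal recurrence: p(k) = p(k-1) + p(k-2) - p(k-5) - p(k-7) + p(k-12) + p(k-15) - ... (offsets j(3j∓1)/2, signs ++--, p(0)=1, p(<0)=0).
DP table for k = 0..72: p(0)=1, p(1)=1, p(2)=2, p(3)=3, p(4)=5, p(5)=7, p(6)=11, p(7)=15, p(8)=22, p(9)=30, p(10)=42, p(11)=56, p(12)=77, p(13)=101, p(14)=135, p(15)=176, p(16)=231, p(17)=297, p(18)=385, p(19)=490, p(20)=627, p(21)=792, p(22)=1002, p(23)=1255, p(24)=1575, p(25)=1958, p(26)=2436, p(27)=3010, p(28)=3718, p(29)=4565, p(30)=5604, p(31)=6842, p(32)=8349, p(33)=10143, p(34)=12310, p(35)=14883, p(36)=17977, p(37)=21637, p(38)=26015, p(39)=31185, p(40)=37338, p(41)=44583, p(42)=53174, p(43)=63261, p(44)=75175, p(45)=89134, p(46)=105558, p(47)=124754, p(48)=147273, p(49)=173525, p(50)=204226, p(51)=239943, p(52)=281589, p(53)=329931, p(54)=386155, p(55)=451276, p(56)=526823, p(57)=614154, p(58)=715220, p(59)=831820, p(60)=966467, p(61)=1121505, p(62)=1300156, p(63)=1505499, p(64)=1741630, p(65)=2012558, p(66)=2323520, p(67)=2679689, p(68)=3087735, p(69)=3554345, p(70)=4087968, p(71)=4697205, p(72)=5392783.
Final step: p(73) = p(72) + p(71) - p(68) - p(66) + p(61) + p(58) - p(51) - p(47) + p(38) + p(33) - p(22) - p(16) + p(3)
= 5392783 + 4697205 - 3087735 - 2323520 + 1121505 + 715220 - 239943 - 124754 + 26015 + 10143 - 1002 - 231 + 3
= 6185689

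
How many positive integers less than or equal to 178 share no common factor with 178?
88

178 = 2 × 89
φ(n) = n × ∏(1 - 1/p) for each prime p dividing n
φ(178) = 178 × (1 - 1/2) × (1 - 1/89) = 88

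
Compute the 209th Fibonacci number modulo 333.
148

Matrix identity: Q^n = [[F_(n+1), F_n], [F_n, F_(n-1)]] with Q = [[1,1],[1,0]].
n = 209 = 11010001₂. Square-and-multiply, entries mod 333:
Q^1 = [[1,1],[1,0]]
Q^3 = (Q^1)²·Q = [[3,2],[2,1]]
Q^6 = (Q^3)² = [[13,8],[8,5]]
Q^13 = (Q^6)²·Q = [[44,233],[233,144]]
Q^26 = (Q^13)² = [[281,181],[181,100]]
Q^52 = (Q^26)² = [[167,30],[30,137]]
Q^104 = (Q^52)² = [[151,129],[129,22]]
Q^209 = (Q^104)²·Q = [[154,148],[148,6]]
F_209 mod 333 = Q^209[0][1] = 148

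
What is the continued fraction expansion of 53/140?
[0; 2, 1, 1, 1, 3, 1, 3]

Euclidean algorithm steps:
53 = 0 × 140 + 53
140 = 2 × 53 + 34
53 = 1 × 34 + 19
34 = 1 × 19 + 15
19 = 1 × 15 + 4
15 = 3 × 4 + 3
4 = 1 × 3 + 1
3 = 3 × 1 + 0
Continued fraction: [0; 2, 1, 1, 1, 3, 1, 3]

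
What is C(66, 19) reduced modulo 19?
3

Using Lucas' theorem:
Write n=66 and k=19 in base 19:
n in base 19: [3, 9]
k in base 19: [1, 0]
C(66,19) mod 19 = ∏ C(n_i, k_i) mod 19
Digit binomials (mod 19): C(3,1) = 3; C(9,0) = 1
Product: 3 × 1 = 3 ≡ 3 (mod 19)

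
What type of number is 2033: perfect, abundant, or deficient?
deficient

Proper divisors of 2033: sum = 1 + 19 + 107 = 127
Since 127 < 2033, 2033 is deficient.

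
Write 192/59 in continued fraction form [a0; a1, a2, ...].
[3; 3, 1, 14]

Euclidean algorithm steps:
192 = 3 × 59 + 15
59 = 3 × 15 + 14
15 = 1 × 14 + 1
14 = 14 × 1 + 0
Continued fraction: [3; 3, 1, 14]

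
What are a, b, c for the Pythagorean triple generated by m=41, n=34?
(525, 2788, 2837)

Euclid's formula: a = m² - n², b = 2mn, c = m² + n²
m = 41, n = 34
a = 41² - 34² = 1681 - 1156 = 525
b = 2 × 41 × 34 = 2788
c = 41² + 34² = 1681 + 1156 = 2837
Verification: 525² + 2788² = 275625 + 7772944 = 8048569 = 2837² ✓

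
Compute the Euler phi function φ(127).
126

127 = 127
φ(n) = n × ∏(1 - 1/p) for each prime p dividing n
φ(127) = 127 × (1 - 1/127) = 126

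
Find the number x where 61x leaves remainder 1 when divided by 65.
16

gcd(61, 65) = 1, so the inverse exists.
Extended Euclidean algorithm on (65, 61):
65 = 1 × 61 + 4  ⟹  4 = (1)·65 + (-1)·61
61 = 15 × 4 + 1  ⟹  1 = (-15)·65 + (16)·61
So (16)·61 ≡ 1 (mod 65), i.e. 61^(-1) ≡ 16 (mod 65).
Check: 61 × 16 = 976 ≡ 1 (mod 65)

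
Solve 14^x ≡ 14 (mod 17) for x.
1

Baby-step giant-step with step n = ⌈√17⌉ = 5.
Baby steps 14^j mod 17 (j:value) for j=0..4: 0:1, 1:14, 2:9, 3:7, 4:13.
h = 14 is already in the table at j=1, so x = 1.
Check: 14^1 ≡ 14 (mod 17).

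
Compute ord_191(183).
190

191 is prime, so ord(183) divides φ(191) = 190.
Divisors of 190: 1, 2, 5, 10, 19, 38, 95, 190.
Repeated squaring: 183^1 ≡ 183, 183^2 ≡ 64, 183^4 ≡ 85, 183^8 ≡ 158, 183^16 ≡ 134, 183^32 ≡ 2, 183^64 ≡ 4, 183^128 ≡ 16 (mod 191).
Test 183^d mod 191 for each divisor d in increasing order:
183^1 ≡ 183
183^2 ≡ 64
183^5 = 183^4·183^1 ≡ 84
183^10 = 183^8·183^2 ≡ 180
183^19 = 183^16·183^2·183^1 ≡ 152
183^38 = 183^32·183^4·183^2 ≡ 184
183^95 = 183^64·183^16·183^8·183^4·183^2·183^1 ≡ 190
183^190 = 183^128·183^32·183^16·183^8·183^4·183^2 ≡ 1  ← first divisor giving 1
The order is 190.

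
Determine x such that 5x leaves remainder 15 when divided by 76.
x ≡ 3 (mod 76)

gcd(5, 76) = 1, which divides 15, so solutions exist.
Find 5^(-1) mod 76 by the extended Euclidean algorithm:
76 = 15 × 5 + 1  ⟹  1 = (1)·76 + (-15)·5
So (-15)·5 ≡ 1 (mod 76), i.e. 5^(-1) ≡ -15 ≡ 61 (mod 76).
x ≡ 61 × 15 = 915 ≡ 3 (mod 76).
Check: 5 × 3 = 15 ≡ 15 (mod 76).
Unique solution: x ≡ 3 (mod 76)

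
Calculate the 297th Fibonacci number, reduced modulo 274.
260

Matrix identity: Q^n = [[F_(n+1), F_n], [F_n, F_(n-1)]] with Q = [[1,1],[1,0]].
n = 297 = 100101001₂. Square-and-multiply, entries mod 274:
Q^1 = [[1,1],[1,0]]
Q^2 = (Q^1)² = [[2,1],[1,1]]
Q^4 = (Q^2)² = [[5,3],[3,2]]
Q^9 = (Q^4)²·Q = [[55,34],[34,21]]
Q^18 = (Q^9)² = [[71,118],[118,227]]
Q^37 = (Q^18)²·Q = [[151,59],[59,92]]
Q^74 = (Q^37)² = [[252,89],[89,163]]
Q^148 = (Q^74)² = [[185,219],[219,240]]
Q^297 = (Q^148)²·Q = [[175,260],[260,189]]
F_297 mod 274 = Q^297[0][1] = 260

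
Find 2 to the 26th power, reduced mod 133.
123

Repeated squaring. Binary of 26 = 11010.
2^1 ≡ 2 (mod 133); 2^2 ≡ 4 (mod 133); 2^4 ≡ 16 (mod 133); 2^8 ≡ 123 (mod 133); 2^16 ≡ 100 (mod 133)
2^26 = 2^2 × 2^8 × 2^16 ≡ 123 (mod 133)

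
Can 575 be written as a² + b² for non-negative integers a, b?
Not possible

Factorization: 575 = 5^2 × 23
By Fermat: n is sum of two squares iff every prime p ≡ 3 (mod 4) appears to even power.
Prime(s) ≡ 3 (mod 4) with odd exponent: [(23, 1)]
Therefore 575 cannot be expressed as a² + b².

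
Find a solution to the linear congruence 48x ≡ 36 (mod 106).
x ≡ 14 (mod 53)

gcd(48, 106) = 2, which divides 36, so solutions exist.
Divide through by 2: 24x ≡ 18 (mod 53).
Find 24^(-1) mod 53 by the extended Euclidean algorithm:
53 = 2 × 24 + 5  ⟹  5 = (1)·53 + (-2)·24
24 = 4 × 5 + 4  ⟹  4 = (-4)·53 + (9)·24
5 = 1 × 4 + 1  ⟹  1 = (5)·53 + (-11)·24
So (-11)·24 ≡ 1 (mod 53), i.e. 24^(-1) ≡ -11 ≡ 42 (mod 53).
x ≡ 42 × 18 = 756 ≡ 14 (mod 53).
Check: 48 × 14 = 672 ≡ 36 (mod 106).
x ≡ 14 (mod 53), giving 2 solutions mod 106.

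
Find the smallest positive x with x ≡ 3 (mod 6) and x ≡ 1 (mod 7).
15

Using Chinese Remainder Theorem:
M = 6 × 7 = 42
M1 = 7, M2 = 6
y1 = 7^(-1) mod 6 = 1
y2 = 6^(-1) mod 7 = 6
x = (3×7×1 + 1×6×6) mod 42 = 15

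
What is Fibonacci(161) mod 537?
523

Matrix identity: Q^n = [[F_(n+1), F_n], [F_n, F_(n-1)]] with Q = [[1,1],[1,0]].
n = 161 = 10100001₂. Square-and-multiply, entries mod 537:
Q^1 = [[1,1],[1,0]]
Q^2 = (Q^1)² = [[2,1],[1,1]]
Q^5 = (Q^2)²·Q = [[8,5],[5,3]]
Q^10 = (Q^5)² = [[89,55],[55,34]]
Q^20 = (Q^10)² = [[206,321],[321,422]]
Q^40 = (Q^20)² = [[487,213],[213,274]]
Q^80 = (Q^40)² = [[76,456],[456,157]]
Q^161 = (Q^80)²·Q = [[445,523],[523,459]]
F_161 mod 537 = Q^161[0][1] = 523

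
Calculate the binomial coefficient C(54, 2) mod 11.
1

Using Lucas' theorem:
Write n=54 and k=2 in base 11:
n in base 11: [4, 10]
k in base 11: [0, 2]
C(54,2) mod 11 = ∏ C(n_i, k_i) mod 11
Digit binomials (mod 11): C(4,0) = 1; C(10,2) = 45 ≡ 1
Product: 1 × 1 = 1 ≡ 1 (mod 11)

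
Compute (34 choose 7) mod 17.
0

Using Lucas' theorem:
Write n=34 and k=7 in base 17:
n in base 17: [2, 0]
k in base 17: [0, 7]
C(34,7) mod 17 = ∏ C(n_i, k_i) mod 17
Digit binomials (mod 17): C(2,0) = 1; C(0,7) = 0 (k_i > n_i)
Product: 1 × 0 = 0 ≡ 0 (mod 17)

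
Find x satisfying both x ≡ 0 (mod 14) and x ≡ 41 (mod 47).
182

Using Chinese Remainder Theorem:
M = 14 × 47 = 658
M1 = 47, M2 = 14
y1 = 47^(-1) mod 14 = 3
y2 = 14^(-1) mod 47 = 37
x = (0×47×3 + 41×14×37) mod 658 = 182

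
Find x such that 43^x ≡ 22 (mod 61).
52

Baby-step giant-step with step n = ⌈√61⌉ = 8.
Baby steps 43^j mod 61 (j:value) for j=0..7: 0:1, 1:43, 2:19, 3:24, 4:56, 5:29, 6:27, 7:2.
Giant-step multiplier: 43^(-8) ≡ 43^(60-8) = 43^52 ≡ 22 (mod 61).
Giant steps γ_i = 22·22^i mod 61: γ_0=22, γ_1=57, γ_2=34, γ_3=16, γ_4=47, γ_5=58, γ_6=56 (in table at j=4).
x = i·n + j = 6·8 + 4 = 52.
Check: 43^52 ≡ 22 (mod 61).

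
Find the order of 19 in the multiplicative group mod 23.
22

23 is prime, so ord(19) divides φ(23) = 22.
Divisors of 22: 1, 2, 11, 22.
Repeated squaring: 19^1 ≡ 19, 19^2 ≡ 16, 19^4 ≡ 3, 19^8 ≡ 9, 19^16 ≡ 12 (mod 23).
Test 19^d mod 23 for each divisor d in increasing order:
19^1 ≡ 19
19^2 ≡ 16
19^11 = 19^8·19^2·19^1 ≡ 22
19^22 = 19^16·19^4·19^2 ≡ 1  ← first divisor giving 1
The order is 22.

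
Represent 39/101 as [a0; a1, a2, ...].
[0; 2, 1, 1, 2, 3, 2]

Euclidean algorithm steps:
39 = 0 × 101 + 39
101 = 2 × 39 + 23
39 = 1 × 23 + 16
23 = 1 × 16 + 7
16 = 2 × 7 + 2
7 = 3 × 2 + 1
2 = 2 × 1 + 0
Continued fraction: [0; 2, 1, 1, 2, 3, 2]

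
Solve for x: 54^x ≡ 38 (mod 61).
33

Baby-step giant-step with step n = ⌈√61⌉ = 8.
Baby steps 54^j mod 61 (j:value) for j=0..7: 0:1, 1:54, 2:49, 3:23, 4:22, 5:29, 6:41, 7:18.
Giant-step multiplier: 54^(-8) ≡ 54^(60-8) = 54^52 ≡ 15 (mod 61).
Giant steps γ_i = 38·15^i mod 61: γ_0=38, γ_1=21, γ_2=10, γ_3=28, γ_4=54 (in table at j=1).
x = i·n + j = 4·8 + 1 = 33.
Check: 54^33 ≡ 38 (mod 61).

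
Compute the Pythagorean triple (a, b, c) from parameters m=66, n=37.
(2987, 4884, 5725)

Euclid's formula: a = m² - n², b = 2mn, c = m² + n²
m = 66, n = 37
a = 66² - 37² = 4356 - 1369 = 2987
b = 2 × 66 × 37 = 4884
c = 66² + 37² = 4356 + 1369 = 5725
Verification: 2987² + 4884² = 8922169 + 23853456 = 32775625 = 5725² ✓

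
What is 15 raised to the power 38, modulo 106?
99

Repeated squaring. Binary of 38 = 100110.
15^1 ≡ 15 (mod 106); 15^2 ≡ 13 (mod 106); 15^4 ≡ 63 (mod 106); 15^8 ≡ 47 (mod 106); 15^16 ≡ 89 (mod 106); 15^32 ≡ 77 (mod 106)
15^38 = 15^2 × 15^4 × 15^32 ≡ 99 (mod 106)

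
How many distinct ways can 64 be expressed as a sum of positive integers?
1741630

p(n) counts ways to write n as a sum of positive integers (order ignored).
Euler's pentagonal recurrence: p(k) = p(k-1) + p(k-2) - p(k-5) - p(k-7) + p(k-12) + p(k-15) - ... (offsets j(3j∓1)/2, signs ++--, p(0)=1, p(<0)=0).
DP table for k = 0..63: p(0)=1, p(1)=1, p(2)=2, p(3)=3, p(4)=5, p(5)=7, p(6)=11, p(7)=15, p(8)=22, p(9)=30, p(10)=42, p(11)=56, p(12)=77, p(13)=101, p(14)=135, p(15)=176, p(16)=231, p(17)=297, p(18)=385, p(19)=490, p(20)=627, p(21)=792, p(22)=1002, p(23)=1255, p(24)=1575, p(25)=1958, p(26)=2436, p(27)=3010, p(28)=3718, p(29)=4565, p(30)=5604, p(31)=6842, p(32)=8349, p(33)=10143, p(34)=12310, p(35)=14883, p(36)=17977, p(37)=21637, p(38)=26015, p(39)=31185, p(40)=37338, p(41)=44583, p(42)=53174, p(43)=63261, p(44)=75175, p(45)=89134, p(46)=105558, p(47)=124754, p(48)=147273, p(49)=173525, p(50)=204226, p(51)=239943, p(52)=281589, p(53)=329931, p(54)=386155, p(55)=451276, p(56)=526823, p(57)=614154, p(58)=715220, p(59)=831820, p(60)=966467, p(61)=1121505, p(62)=1300156, p(63)=1505499.
Final step: p(64) = p(63) + p(62) - p(59) - p(57) + p(52) + p(49) - p(42) - p(38) + p(29) + p(24) - p(13) - p(7)
= 1505499 + 1300156 - 831820 - 614154 + 281589 + 173525 - 53174 - 26015 + 4565 + 1575 - 101 - 15
= 1741630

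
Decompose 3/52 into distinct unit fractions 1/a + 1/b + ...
1/18 + 1/468

Greedy algorithm:
3/52: ceiling(52/3) = 18, use 1/18
1/468: ceiling(468/1) = 468, use 1/468
Result: 3/52 = 1/18 + 1/468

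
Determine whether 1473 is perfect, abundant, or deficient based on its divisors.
deficient

Proper divisors of 1473: sum = 1 + 3 + 491 = 495
Since 495 < 1473, 1473 is deficient.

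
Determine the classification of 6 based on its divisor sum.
perfect

Proper divisors of 6: sum = 1 + 2 + 3 = 6
Since 6 = 6, 6 is perfect.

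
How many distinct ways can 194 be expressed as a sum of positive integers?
2366022741845

p(n) counts ways to write n as a sum of positive integers (order ignored).
Euler's pentagonal recurrence: p(k) = p(k-1) + p(k-2) - p(k-5) - p(k-7) + p(k-12) + p(k-15) - ... (offsets j(3j∓1)/2, signs ++--, p(0)=1, p(<0)=0).
DP table for k = 0..193: p(0)=1, p(1)=1, p(2)=2, p(3)=3, p(4)=5, p(5)=7, p(6)=11, p(7)=15, p(8)=22, p(9)=30, p(10)=42, p(11)=56, p(12)=77, p(13)=101, p(14)=135, p(15)=176, p(16)=231, p(17)=297, p(18)=385, p(19)=490, p(20)=627, p(21)=792, p(22)=1002, p(23)=1255, p(24)=1575, p(25)=1958, p(26)=2436, p(27)=3010, p(28)=3718, p(29)=4565, p(30)=5604, p(31)=6842, p(32)=8349, p(33)=10143, p(34)=12310, p(35)=14883, p(36)=17977, p(37)=21637, p(38)=26015, p(39)=31185, p(40)=37338, p(41)=44583, p(42)=53174, p(43)=63261, p(44)=75175, p(45)=89134, p(46)=105558, p(47)=124754, p(48)=147273, p(49)=173525, p(50)=204226, p(51)=239943, p(52)=281589, p(53)=329931, p(54)=386155, p(55)=451276, p(56)=526823, p(57)=614154, p(58)=715220, p(59)=831820, p(60)=966467, p(61)=1121505, p(62)=1300156, p(63)=1505499, p(64)=1741630, p(65)=2012558, p(66)=2323520, p(67)=2679689, p(68)=3087735, p(69)=3554345, p(70)=4087968, p(71)=4697205, p(72)=5392783, p(73)=6185689, p(74)=7089500, p(75)=8118264, p(76)=9289091, p(77)=10619863, p(78)=12132164, p(79)=13848650, p(80)=15796476, p(81)=18004327, p(82)=20506255, p(83)=23338469, p(84)=26543660, p(85)=30167357, p(86)=34262962, p(87)=38887673, p(88)=44108109, p(89)=49995925, p(90)=56634173, p(91)=64112359, p(92)=72533807, p(93)=82010177, p(94)=92669720, p(95)=104651419, p(96)=118114304, p(97)=133230930, p(98)=150198136, p(99)=169229875, p(100)=190569292, p(101)=214481126, p(102)=241265379, p(103)=271248950, p(104)=304801365, p(105)=342325709, p(106)=384276336, p(107)=431149389, p(108)=483502844, p(109)=541946240, p(110)=607163746, p(111)=679903203, p(112)=761002156, p(113)=851376628, p(114)=952050665, p(115)=1064144451, p(116)=1188908248, p(117)=1327710076, p(118)=1482074143, p(119)=1653668665, p(120)=1844349560, p(121)=2056148051, p(122)=2291320912, p(123)=2552338241, p(124)=2841940500, p(125)=3163127352, p(126)=3519222692, p(127)=3913864295, p(128)=4351078600, p(129)=4835271870, p(130)=5371315400, p(131)=5964539504, p(132)=6620830889, p(133)=7346629512, p(134)=8149040695, p(135)=9035836076, p(136)=10015581680, p(137)=11097645016, p(138)=12292341831, p(139)=13610949895, p(140)=15065878135, p(141)=16670689208, p(142)=18440293320, p(143)=20390982757, p(144)=22540654445, p(145)=24908858009, p(146)=27517052599, p(147)=30388671978, p(148)=33549419497, p(149)=37027355200, p(150)=40853235313, p(151)=45060624582, p(152)=49686288421, p(153)=54770336324, p(154)=60356673280, p(155)=66493182097, p(156)=73232243759, p(157)=80630964769, p(158)=88751778802, p(159)=97662728555, p(160)=107438159466, p(161)=118159068427, p(162)=129913904637, p(163)=142798995930, p(164)=156919475295, p(165)=172389800255, p(166)=189334822579, p(167)=207890420102, p(168)=228204732751, p(169)=250438925115, p(170)=274768617130, p(171)=301384802048, p(172)=330495499613, p(173)=362326859895, p(174)=397125074750, p(175)=435157697830, p(176)=476715857290, p(177)=522115831195, p(178)=571701605655, p(179)=625846753120, p(180)=684957390936, p(181)=749474411781, p(182)=819876908323, p(183)=896684817527, p(184)=980462880430, p(185)=1071823774337, p(186)=1171432692373, p(187)=1280011042268, p(188)=1398341745571, p(189)=1527273599625, p(190)=1667727404093, p(191)=1820701100652, p(192)=1987276856363, p(193)=2168627105469.
Final step: p(194) = p(193) + p(192) - p(189) - p(187) + p(182) + p(179) - p(172) - p(168) + p(159) + p(154) - p(143) - p(137) + p(124) + p(117) - p(102) - p(94) + p(77) + p(68) - p(49) - p(39) + p(18) + p(7)
= 2168627105469 + 1987276856363 - 1527273599625 - 1280011042268 + 819876908323 + 625846753120 - 330495499613 - 228204732751 + 97662728555 + 60356673280 - 20390982757 - 11097645016 + 2841940500 + 1327710076 - 241265379 - 92669720 + 10619863 + 3087735 - 173525 - 31185 + 385 + 15
= 2366022741845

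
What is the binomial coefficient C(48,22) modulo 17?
9

Using Lucas' theorem:
Write n=48 and k=22 in base 17:
n in base 17: [2, 14]
k in base 17: [1, 5]
C(48,22) mod 17 = ∏ C(n_i, k_i) mod 17
Digit binomials (mod 17): C(2,1) = 2; C(14,5) = 2002 ≡ 13
Product: 2 × 13 = 26 ≡ 9 (mod 17)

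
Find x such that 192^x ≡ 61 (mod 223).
97

Baby-step giant-step with step n = ⌈√223⌉ = 15.
Baby steps 192^j mod 223 (j:value) for j=0..14: 0:1, 1:192, 2:69, 3:91, 4:78, 5:35, 6:30, 7:185, 8:63, 9:54, 10:110, 11:158, 12:8, 13:198, 14:106.
Giant-step multiplier: 192^(-15) ≡ 192^(222-15) = 192^207 ≡ 189 (mod 223).
Giant steps γ_i = 61·189^i mod 223: γ_0=61, γ_1=156, γ_2=48, γ_3=152, γ_4=184, γ_5=211, γ_6=185 (in table at j=7).
x = i·n + j = 6·15 + 7 = 97.
Check: 192^97 ≡ 61 (mod 223).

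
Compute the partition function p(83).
23338469

p(n) counts ways to write n as a sum of positive integers (order ignored).
Euler's pentagonal recurrence: p(k) = p(k-1) + p(k-2) - p(k-5) - p(k-7) + p(k-12) + p(k-15) - ... (offsets j(3j∓1)/2, signs ++--, p(0)=1, p(<0)=0).
DP table for k = 0..82: p(0)=1, p(1)=1, p(2)=2, p(3)=3, p(4)=5, p(5)=7, p(6)=11, p(7)=15, p(8)=22, p(9)=30, p(10)=42, p(11)=56, p(12)=77, p(13)=101, p(14)=135, p(15)=176, p(16)=231, p(17)=297, p(18)=385, p(19)=490, p(20)=627, p(21)=792, p(22)=1002, p(23)=1255, p(24)=1575, p(25)=1958, p(26)=2436, p(27)=3010, p(28)=3718, p(29)=4565, p(30)=5604, p(31)=6842, p(32)=8349, p(33)=10143, p(34)=12310, p(35)=14883, p(36)=17977, p(37)=21637, p(38)=26015, p(39)=31185, p(40)=37338, p(41)=44583, p(42)=53174, p(43)=63261, p(44)=75175, p(45)=89134, p(46)=105558, p(47)=124754, p(48)=147273, p(49)=173525, p(50)=204226, p(51)=239943, p(52)=281589, p(53)=329931, p(54)=386155, p(55)=451276, p(56)=526823, p(57)=614154, p(58)=715220, p(59)=831820, p(60)=966467, p(61)=1121505, p(62)=1300156, p(63)=1505499, p(64)=1741630, p(65)=2012558, p(66)=2323520, p(67)=2679689, p(68)=3087735, p(69)=3554345, p(70)=4087968, p(71)=4697205, p(72)=5392783, p(73)=6185689, p(74)=7089500, p(75)=8118264, p(76)=9289091, p(77)=10619863, p(78)=12132164, p(79)=13848650, p(80)=15796476, p(81)=18004327, p(82)=20506255.
Final step: p(83) = p(82) + p(81) - p(78) - p(76) + p(71) + p(68) - p(61) - p(57) + p(48) + p(43) - p(32) - p(26) + p(13) + p(6)
= 20506255 + 18004327 - 12132164 - 9289091 + 4697205 + 3087735 - 1121505 - 614154 + 147273 + 63261 - 8349 - 2436 + 101 + 11
= 23338469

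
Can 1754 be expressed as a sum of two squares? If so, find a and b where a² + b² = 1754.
23² + 35² (a=23, b=35)

Factorization: 1754 = 2 × 877
By Fermat: n is sum of two squares iff every prime p ≡ 3 (mod 4) appears to even power.
All primes ≡ 3 (mod 4) appear to even power.
Search a = 0, 1, 2, … for 1754 - a² a perfect square: first hit at a = 23: 1754 - 529 = 1225 = 35².
1754 = 23² + 35² = 529 + 1225 ✓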